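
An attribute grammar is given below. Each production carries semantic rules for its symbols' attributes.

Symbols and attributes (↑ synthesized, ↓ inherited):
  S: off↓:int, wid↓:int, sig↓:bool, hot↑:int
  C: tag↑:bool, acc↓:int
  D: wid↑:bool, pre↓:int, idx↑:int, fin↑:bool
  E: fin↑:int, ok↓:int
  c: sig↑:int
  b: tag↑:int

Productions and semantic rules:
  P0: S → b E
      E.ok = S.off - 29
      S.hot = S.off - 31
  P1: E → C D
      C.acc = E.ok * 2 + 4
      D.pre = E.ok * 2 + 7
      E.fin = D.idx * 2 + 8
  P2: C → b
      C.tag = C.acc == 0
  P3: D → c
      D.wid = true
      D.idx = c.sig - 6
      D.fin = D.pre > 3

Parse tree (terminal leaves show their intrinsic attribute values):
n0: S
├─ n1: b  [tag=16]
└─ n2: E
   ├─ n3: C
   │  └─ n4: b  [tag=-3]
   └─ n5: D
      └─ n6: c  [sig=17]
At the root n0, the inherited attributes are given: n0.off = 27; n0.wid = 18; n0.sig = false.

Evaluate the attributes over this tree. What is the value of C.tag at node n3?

1. n0.off = 27  [given at root]
2. n0.wid = 18  [given at root]
3. n0.sig = false  [given at root]
4. n1.tag = 16  [terminal]
5. n2.ok = -2  [S.off - 29]
6. n3.acc = 0  [E.ok * 2 + 4]
7. n4.tag = -3  [terminal]
8. n3.tag = true  [C.acc == 0]
9. n5.pre = 3  [E.ok * 2 + 7]
10. n6.sig = 17  [terminal]
11. n5.wid = true  [true]
12. n5.idx = 11  [c.sig - 6]
13. n5.fin = false  [D.pre > 3]
14. n2.fin = 30  [D.idx * 2 + 8]
15. n0.hot = -4  [S.off - 31]

true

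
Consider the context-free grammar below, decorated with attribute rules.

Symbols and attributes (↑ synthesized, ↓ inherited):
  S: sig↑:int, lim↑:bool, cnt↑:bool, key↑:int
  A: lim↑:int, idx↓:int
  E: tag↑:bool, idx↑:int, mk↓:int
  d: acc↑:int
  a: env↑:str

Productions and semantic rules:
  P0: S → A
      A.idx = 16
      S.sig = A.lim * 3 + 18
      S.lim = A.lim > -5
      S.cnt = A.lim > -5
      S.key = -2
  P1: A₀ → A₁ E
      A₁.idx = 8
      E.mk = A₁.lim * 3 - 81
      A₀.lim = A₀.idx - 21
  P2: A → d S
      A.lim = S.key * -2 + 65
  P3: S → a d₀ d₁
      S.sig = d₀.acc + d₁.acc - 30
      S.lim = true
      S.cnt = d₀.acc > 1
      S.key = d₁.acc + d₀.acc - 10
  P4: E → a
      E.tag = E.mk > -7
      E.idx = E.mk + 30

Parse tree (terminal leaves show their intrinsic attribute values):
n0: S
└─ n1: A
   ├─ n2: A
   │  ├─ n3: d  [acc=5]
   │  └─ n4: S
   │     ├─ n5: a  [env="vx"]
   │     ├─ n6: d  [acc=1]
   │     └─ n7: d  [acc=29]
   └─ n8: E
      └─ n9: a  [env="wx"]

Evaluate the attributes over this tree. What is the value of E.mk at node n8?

1. n1.idx = 16  [16]
2. n2.idx = 8  [8]
3. n3.acc = 5  [terminal]
4. n5.env = "vx"  [terminal]
5. n6.acc = 1  [terminal]
6. n7.acc = 29  [terminal]
7. n4.sig = 0  [d₀.acc + d₁.acc - 30]
8. n4.lim = true  [true]
9. n4.cnt = false  [d₀.acc > 1]
10. n4.key = 20  [d₁.acc + d₀.acc - 10]
11. n2.lim = 25  [S.key * -2 + 65]
12. n8.mk = -6  [A₁.lim * 3 - 81]
13. n9.env = "wx"  [terminal]
14. n8.tag = true  [E.mk > -7]
15. n8.idx = 24  [E.mk + 30]
16. n1.lim = -5  [A₀.idx - 21]
17. n0.sig = 3  [A.lim * 3 + 18]
18. n0.lim = false  [A.lim > -5]
19. n0.cnt = false  [A.lim > -5]
20. n0.key = -2  [-2]

-6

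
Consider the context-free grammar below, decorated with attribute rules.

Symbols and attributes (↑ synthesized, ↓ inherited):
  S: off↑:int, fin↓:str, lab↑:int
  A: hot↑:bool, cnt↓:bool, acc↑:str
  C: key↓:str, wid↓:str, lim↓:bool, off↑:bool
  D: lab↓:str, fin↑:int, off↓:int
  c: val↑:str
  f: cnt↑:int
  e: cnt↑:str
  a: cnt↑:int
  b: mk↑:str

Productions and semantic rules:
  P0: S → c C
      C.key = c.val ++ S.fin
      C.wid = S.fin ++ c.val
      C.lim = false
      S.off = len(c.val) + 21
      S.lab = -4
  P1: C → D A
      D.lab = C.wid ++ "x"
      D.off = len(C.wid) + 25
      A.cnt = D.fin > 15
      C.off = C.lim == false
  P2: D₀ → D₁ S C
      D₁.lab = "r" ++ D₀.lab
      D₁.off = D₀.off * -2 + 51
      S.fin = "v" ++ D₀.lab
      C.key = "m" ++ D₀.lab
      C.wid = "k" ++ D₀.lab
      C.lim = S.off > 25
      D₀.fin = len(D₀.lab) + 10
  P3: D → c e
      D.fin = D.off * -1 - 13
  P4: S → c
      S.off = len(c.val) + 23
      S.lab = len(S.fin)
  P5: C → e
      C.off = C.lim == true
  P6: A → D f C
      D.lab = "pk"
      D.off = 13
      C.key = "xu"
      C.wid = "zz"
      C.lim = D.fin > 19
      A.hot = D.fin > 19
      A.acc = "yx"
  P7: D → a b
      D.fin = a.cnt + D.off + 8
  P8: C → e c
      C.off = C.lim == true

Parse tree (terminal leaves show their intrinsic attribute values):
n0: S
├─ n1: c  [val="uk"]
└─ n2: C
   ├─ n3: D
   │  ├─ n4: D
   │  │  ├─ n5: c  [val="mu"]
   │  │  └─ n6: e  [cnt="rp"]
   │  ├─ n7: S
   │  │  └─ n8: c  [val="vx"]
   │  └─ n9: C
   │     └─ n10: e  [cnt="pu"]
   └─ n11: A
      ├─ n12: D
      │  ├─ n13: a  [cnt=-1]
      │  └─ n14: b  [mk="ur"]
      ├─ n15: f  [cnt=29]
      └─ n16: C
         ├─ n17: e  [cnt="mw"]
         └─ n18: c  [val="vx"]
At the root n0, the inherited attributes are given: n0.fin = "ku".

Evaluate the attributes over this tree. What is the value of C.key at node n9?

"mkuukx"

1. n0.fin = "ku"  [given at root]
2. n1.val = "uk"  [terminal]
3. n2.key = "ukku"  [c.val ++ S.fin]
4. n2.wid = "kuuk"  [S.fin ++ c.val]
5. n2.lim = false  [false]
6. n3.lab = "kuukx"  [C.wid ++ "x"]
7. n3.off = 29  [len(C.wid) + 25]
8. n4.lab = "rkuukx"  ["r" ++ D₀.lab]
9. n4.off = -7  [D₀.off * -2 + 51]
10. n5.val = "mu"  [terminal]
11. n6.cnt = "rp"  [terminal]
12. n4.fin = -6  [D.off * -1 - 13]
13. n7.fin = "vkuukx"  ["v" ++ D₀.lab]
14. n8.val = "vx"  [terminal]
15. n7.off = 25  [len(c.val) + 23]
16. n7.lab = 6  [len(S.fin)]
17. n9.key = "mkuukx"  ["m" ++ D₀.lab]
18. n9.wid = "kkuukx"  ["k" ++ D₀.lab]
19. n9.lim = false  [S.off > 25]
20. n10.cnt = "pu"  [terminal]
21. n9.off = false  [C.lim == true]
22. n3.fin = 15  [len(D₀.lab) + 10]
23. n11.cnt = false  [D.fin > 15]
24. n12.lab = "pk"  ["pk"]
25. n12.off = 13  [13]
26. n13.cnt = -1  [terminal]
27. n14.mk = "ur"  [terminal]
28. n12.fin = 20  [a.cnt + D.off + 8]
29. n15.cnt = 29  [terminal]
30. n16.key = "xu"  ["xu"]
31. n16.wid = "zz"  ["zz"]
32. n16.lim = true  [D.fin > 19]
33. n17.cnt = "mw"  [terminal]
34. n18.val = "vx"  [terminal]
35. n16.off = true  [C.lim == true]
36. n11.hot = true  [D.fin > 19]
37. n11.acc = "yx"  ["yx"]
38. n2.off = true  [C.lim == false]
39. n0.off = 23  [len(c.val) + 21]
40. n0.lab = -4  [-4]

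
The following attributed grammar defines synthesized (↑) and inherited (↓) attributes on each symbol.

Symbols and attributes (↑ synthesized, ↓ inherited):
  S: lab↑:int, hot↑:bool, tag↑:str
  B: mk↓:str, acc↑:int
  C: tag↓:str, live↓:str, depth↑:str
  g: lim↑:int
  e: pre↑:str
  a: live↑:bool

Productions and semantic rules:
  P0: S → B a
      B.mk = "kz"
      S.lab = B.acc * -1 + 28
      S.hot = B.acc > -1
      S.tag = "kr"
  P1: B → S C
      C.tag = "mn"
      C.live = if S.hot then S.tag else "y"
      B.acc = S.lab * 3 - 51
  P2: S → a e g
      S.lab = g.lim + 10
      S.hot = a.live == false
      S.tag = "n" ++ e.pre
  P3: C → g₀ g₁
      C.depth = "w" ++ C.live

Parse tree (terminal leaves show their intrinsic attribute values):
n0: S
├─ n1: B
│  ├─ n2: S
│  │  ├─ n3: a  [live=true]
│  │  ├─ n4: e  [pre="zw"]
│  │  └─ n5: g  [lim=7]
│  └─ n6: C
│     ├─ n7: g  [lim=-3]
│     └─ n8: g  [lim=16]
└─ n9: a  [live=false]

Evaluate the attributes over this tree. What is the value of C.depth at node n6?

1. n1.mk = "kz"  ["kz"]
2. n3.live = true  [terminal]
3. n4.pre = "zw"  [terminal]
4. n5.lim = 7  [terminal]
5. n2.lab = 17  [g.lim + 10]
6. n2.hot = false  [a.live == false]
7. n2.tag = "nzw"  ["n" ++ e.pre]
8. n6.tag = "mn"  ["mn"]
9. n6.live = "y"  [if S.hot then S.tag else "y"]
10. n7.lim = -3  [terminal]
11. n8.lim = 16  [terminal]
12. n6.depth = "wy"  ["w" ++ C.live]
13. n1.acc = 0  [S.lab * 3 - 51]
14. n9.live = false  [terminal]
15. n0.lab = 28  [B.acc * -1 + 28]
16. n0.hot = true  [B.acc > -1]
17. n0.tag = "kr"  ["kr"]

"wy"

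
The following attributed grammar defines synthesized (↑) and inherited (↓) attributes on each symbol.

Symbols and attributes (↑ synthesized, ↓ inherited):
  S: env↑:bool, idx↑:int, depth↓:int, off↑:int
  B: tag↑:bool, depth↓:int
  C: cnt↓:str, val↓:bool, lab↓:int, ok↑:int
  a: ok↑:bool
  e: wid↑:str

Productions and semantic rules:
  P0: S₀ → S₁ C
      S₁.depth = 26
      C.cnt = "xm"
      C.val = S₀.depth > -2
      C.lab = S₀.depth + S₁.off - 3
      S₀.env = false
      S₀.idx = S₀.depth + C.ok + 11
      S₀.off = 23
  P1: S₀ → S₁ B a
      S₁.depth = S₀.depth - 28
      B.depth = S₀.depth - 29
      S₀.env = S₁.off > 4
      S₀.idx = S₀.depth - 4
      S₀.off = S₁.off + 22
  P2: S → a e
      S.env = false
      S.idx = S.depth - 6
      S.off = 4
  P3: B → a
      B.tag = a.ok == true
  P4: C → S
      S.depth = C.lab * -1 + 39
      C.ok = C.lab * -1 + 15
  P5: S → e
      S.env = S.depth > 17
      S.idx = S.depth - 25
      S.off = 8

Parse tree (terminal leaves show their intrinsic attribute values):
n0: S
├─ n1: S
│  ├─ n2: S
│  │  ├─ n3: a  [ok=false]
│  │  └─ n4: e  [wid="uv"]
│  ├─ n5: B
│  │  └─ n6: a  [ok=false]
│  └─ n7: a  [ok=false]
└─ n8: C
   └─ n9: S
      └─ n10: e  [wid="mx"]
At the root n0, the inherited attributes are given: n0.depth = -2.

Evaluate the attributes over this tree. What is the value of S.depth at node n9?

1. n0.depth = -2  [given at root]
2. n1.depth = 26  [26]
3. n2.depth = -2  [S₀.depth - 28]
4. n3.ok = false  [terminal]
5. n4.wid = "uv"  [terminal]
6. n2.env = false  [false]
7. n2.idx = -8  [S.depth - 6]
8. n2.off = 4  [4]
9. n5.depth = -3  [S₀.depth - 29]
10. n6.ok = false  [terminal]
11. n5.tag = false  [a.ok == true]
12. n7.ok = false  [terminal]
13. n1.env = false  [S₁.off > 4]
14. n1.idx = 22  [S₀.depth - 4]
15. n1.off = 26  [S₁.off + 22]
16. n8.cnt = "xm"  ["xm"]
17. n8.val = false  [S₀.depth > -2]
18. n8.lab = 21  [S₀.depth + S₁.off - 3]
19. n9.depth = 18  [C.lab * -1 + 39]
20. n10.wid = "mx"  [terminal]
21. n9.env = true  [S.depth > 17]
22. n9.idx = -7  [S.depth - 25]
23. n9.off = 8  [8]
24. n8.ok = -6  [C.lab * -1 + 15]
25. n0.env = false  [false]
26. n0.idx = 3  [S₀.depth + C.ok + 11]
27. n0.off = 23  [23]

18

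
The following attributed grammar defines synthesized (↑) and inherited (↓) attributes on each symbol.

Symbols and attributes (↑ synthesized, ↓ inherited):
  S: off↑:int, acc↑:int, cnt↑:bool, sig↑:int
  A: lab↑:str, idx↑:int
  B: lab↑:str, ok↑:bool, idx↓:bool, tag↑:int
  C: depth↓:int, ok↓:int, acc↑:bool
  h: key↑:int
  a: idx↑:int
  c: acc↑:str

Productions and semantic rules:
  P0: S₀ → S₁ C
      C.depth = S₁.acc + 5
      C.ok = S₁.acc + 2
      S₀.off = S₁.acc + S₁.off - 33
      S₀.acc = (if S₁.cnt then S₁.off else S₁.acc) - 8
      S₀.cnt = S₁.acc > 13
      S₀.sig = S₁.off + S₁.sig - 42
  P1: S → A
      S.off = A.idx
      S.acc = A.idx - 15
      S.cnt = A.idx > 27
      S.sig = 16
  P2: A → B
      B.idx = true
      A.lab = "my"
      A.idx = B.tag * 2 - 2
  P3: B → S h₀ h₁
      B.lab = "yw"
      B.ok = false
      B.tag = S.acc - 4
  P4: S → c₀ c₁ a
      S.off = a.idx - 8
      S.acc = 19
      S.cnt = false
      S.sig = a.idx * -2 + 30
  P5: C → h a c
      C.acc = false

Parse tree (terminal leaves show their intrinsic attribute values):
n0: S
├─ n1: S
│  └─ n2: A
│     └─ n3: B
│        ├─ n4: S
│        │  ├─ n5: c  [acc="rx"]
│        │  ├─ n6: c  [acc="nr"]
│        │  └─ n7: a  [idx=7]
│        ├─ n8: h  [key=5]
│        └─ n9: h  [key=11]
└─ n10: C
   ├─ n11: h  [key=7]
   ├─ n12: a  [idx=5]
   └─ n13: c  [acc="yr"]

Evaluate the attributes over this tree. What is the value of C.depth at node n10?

1. n3.idx = true  [true]
2. n5.acc = "rx"  [terminal]
3. n6.acc = "nr"  [terminal]
4. n7.idx = 7  [terminal]
5. n4.off = -1  [a.idx - 8]
6. n4.acc = 19  [19]
7. n4.cnt = false  [false]
8. n4.sig = 16  [a.idx * -2 + 30]
9. n8.key = 5  [terminal]
10. n9.key = 11  [terminal]
11. n3.lab = "yw"  ["yw"]
12. n3.ok = false  [false]
13. n3.tag = 15  [S.acc - 4]
14. n2.lab = "my"  ["my"]
15. n2.idx = 28  [B.tag * 2 - 2]
16. n1.off = 28  [A.idx]
17. n1.acc = 13  [A.idx - 15]
18. n1.cnt = true  [A.idx > 27]
19. n1.sig = 16  [16]
20. n10.depth = 18  [S₁.acc + 5]
21. n10.ok = 15  [S₁.acc + 2]
22. n11.key = 7  [terminal]
23. n12.idx = 5  [terminal]
24. n13.acc = "yr"  [terminal]
25. n10.acc = false  [false]
26. n0.off = 8  [S₁.acc + S₁.off - 33]
27. n0.acc = 20  [(if S₁.cnt then S₁.off else S₁.acc) - 8]
28. n0.cnt = false  [S₁.acc > 13]
29. n0.sig = 2  [S₁.off + S₁.sig - 42]

18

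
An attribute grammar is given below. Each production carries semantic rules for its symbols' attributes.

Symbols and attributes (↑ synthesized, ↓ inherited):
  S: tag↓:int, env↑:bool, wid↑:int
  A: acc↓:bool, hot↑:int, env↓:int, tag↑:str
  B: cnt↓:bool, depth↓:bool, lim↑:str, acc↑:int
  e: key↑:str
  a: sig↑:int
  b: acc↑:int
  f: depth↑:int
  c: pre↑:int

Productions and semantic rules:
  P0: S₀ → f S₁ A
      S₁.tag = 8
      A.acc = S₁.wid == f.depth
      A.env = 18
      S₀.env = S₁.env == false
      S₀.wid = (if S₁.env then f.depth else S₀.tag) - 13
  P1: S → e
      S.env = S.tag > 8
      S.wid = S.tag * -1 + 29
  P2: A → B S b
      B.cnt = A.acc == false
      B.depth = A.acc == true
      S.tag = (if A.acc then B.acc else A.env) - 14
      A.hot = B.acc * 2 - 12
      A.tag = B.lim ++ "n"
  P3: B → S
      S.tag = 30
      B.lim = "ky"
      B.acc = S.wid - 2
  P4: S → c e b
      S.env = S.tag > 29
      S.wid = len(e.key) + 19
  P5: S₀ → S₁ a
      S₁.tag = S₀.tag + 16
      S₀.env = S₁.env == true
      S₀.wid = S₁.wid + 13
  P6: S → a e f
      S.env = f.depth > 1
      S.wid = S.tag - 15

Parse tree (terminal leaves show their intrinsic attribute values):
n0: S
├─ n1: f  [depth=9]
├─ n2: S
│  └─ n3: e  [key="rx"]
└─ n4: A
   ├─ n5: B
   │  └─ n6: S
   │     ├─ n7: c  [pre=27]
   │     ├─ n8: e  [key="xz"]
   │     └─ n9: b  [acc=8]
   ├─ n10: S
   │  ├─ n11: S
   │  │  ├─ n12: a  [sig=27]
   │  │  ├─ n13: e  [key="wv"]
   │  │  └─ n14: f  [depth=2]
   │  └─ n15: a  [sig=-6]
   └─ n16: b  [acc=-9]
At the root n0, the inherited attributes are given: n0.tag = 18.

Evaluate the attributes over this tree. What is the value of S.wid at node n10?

18

1. n0.tag = 18  [given at root]
2. n1.depth = 9  [terminal]
3. n2.tag = 8  [8]
4. n3.key = "rx"  [terminal]
5. n2.env = false  [S.tag > 8]
6. n2.wid = 21  [S.tag * -1 + 29]
7. n4.acc = false  [S₁.wid == f.depth]
8. n4.env = 18  [18]
9. n5.cnt = true  [A.acc == false]
10. n5.depth = false  [A.acc == true]
11. n6.tag = 30  [30]
12. n7.pre = 27  [terminal]
13. n8.key = "xz"  [terminal]
14. n9.acc = 8  [terminal]
15. n6.env = true  [S.tag > 29]
16. n6.wid = 21  [len(e.key) + 19]
17. n5.lim = "ky"  ["ky"]
18. n5.acc = 19  [S.wid - 2]
19. n10.tag = 4  [(if A.acc then B.acc else A.env) - 14]
20. n11.tag = 20  [S₀.tag + 16]
21. n12.sig = 27  [terminal]
22. n13.key = "wv"  [terminal]
23. n14.depth = 2  [terminal]
24. n11.env = true  [f.depth > 1]
25. n11.wid = 5  [S.tag - 15]
26. n15.sig = -6  [terminal]
27. n10.env = true  [S₁.env == true]
28. n10.wid = 18  [S₁.wid + 13]
29. n16.acc = -9  [terminal]
30. n4.hot = 26  [B.acc * 2 - 12]
31. n4.tag = "kyn"  [B.lim ++ "n"]
32. n0.env = true  [S₁.env == false]
33. n0.wid = 5  [(if S₁.env then f.depth else S₀.tag) - 13]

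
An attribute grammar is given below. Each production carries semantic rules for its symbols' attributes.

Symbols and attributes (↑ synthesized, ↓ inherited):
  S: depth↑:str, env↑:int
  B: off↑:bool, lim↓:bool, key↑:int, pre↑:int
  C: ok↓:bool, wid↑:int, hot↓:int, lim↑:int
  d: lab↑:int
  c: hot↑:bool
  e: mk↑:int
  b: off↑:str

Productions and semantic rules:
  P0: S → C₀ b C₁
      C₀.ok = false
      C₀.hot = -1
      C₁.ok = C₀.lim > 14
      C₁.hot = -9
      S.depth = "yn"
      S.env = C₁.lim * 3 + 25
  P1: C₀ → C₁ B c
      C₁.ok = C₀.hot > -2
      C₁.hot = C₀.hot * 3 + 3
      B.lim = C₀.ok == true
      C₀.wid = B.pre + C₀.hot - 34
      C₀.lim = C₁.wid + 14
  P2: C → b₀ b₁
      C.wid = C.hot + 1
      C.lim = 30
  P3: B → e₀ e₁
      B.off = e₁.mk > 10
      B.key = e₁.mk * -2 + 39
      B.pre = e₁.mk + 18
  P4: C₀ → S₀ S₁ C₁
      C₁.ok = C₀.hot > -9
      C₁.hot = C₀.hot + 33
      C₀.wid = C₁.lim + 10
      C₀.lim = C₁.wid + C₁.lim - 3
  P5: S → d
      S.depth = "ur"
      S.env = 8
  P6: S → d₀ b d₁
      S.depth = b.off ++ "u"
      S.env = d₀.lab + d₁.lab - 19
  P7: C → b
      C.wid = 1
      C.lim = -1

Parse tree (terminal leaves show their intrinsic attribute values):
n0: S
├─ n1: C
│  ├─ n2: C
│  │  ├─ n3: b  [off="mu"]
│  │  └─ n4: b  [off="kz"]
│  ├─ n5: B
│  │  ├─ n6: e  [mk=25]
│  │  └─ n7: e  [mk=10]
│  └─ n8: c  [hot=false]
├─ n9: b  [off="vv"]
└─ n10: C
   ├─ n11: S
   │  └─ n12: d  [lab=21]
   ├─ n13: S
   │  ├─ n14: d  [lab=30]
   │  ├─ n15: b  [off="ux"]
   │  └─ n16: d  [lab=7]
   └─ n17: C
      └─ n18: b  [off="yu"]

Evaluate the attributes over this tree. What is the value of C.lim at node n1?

15

1. n1.ok = false  [false]
2. n1.hot = -1  [-1]
3. n2.ok = true  [C₀.hot > -2]
4. n2.hot = 0  [C₀.hot * 3 + 3]
5. n3.off = "mu"  [terminal]
6. n4.off = "kz"  [terminal]
7. n2.wid = 1  [C.hot + 1]
8. n2.lim = 30  [30]
9. n5.lim = false  [C₀.ok == true]
10. n6.mk = 25  [terminal]
11. n7.mk = 10  [terminal]
12. n5.off = false  [e₁.mk > 10]
13. n5.key = 19  [e₁.mk * -2 + 39]
14. n5.pre = 28  [e₁.mk + 18]
15. n8.hot = false  [terminal]
16. n1.wid = -7  [B.pre + C₀.hot - 34]
17. n1.lim = 15  [C₁.wid + 14]
18. n9.off = "vv"  [terminal]
19. n10.ok = true  [C₀.lim > 14]
20. n10.hot = -9  [-9]
21. n12.lab = 21  [terminal]
22. n11.depth = "ur"  ["ur"]
23. n11.env = 8  [8]
24. n14.lab = 30  [terminal]
25. n15.off = "ux"  [terminal]
26. n16.lab = 7  [terminal]
27. n13.depth = "uxu"  [b.off ++ "u"]
28. n13.env = 18  [d₀.lab + d₁.lab - 19]
29. n17.ok = false  [C₀.hot > -9]
30. n17.hot = 24  [C₀.hot + 33]
31. n18.off = "yu"  [terminal]
32. n17.wid = 1  [1]
33. n17.lim = -1  [-1]
34. n10.wid = 9  [C₁.lim + 10]
35. n10.lim = -3  [C₁.wid + C₁.lim - 3]
36. n0.depth = "yn"  ["yn"]
37. n0.env = 16  [C₁.lim * 3 + 25]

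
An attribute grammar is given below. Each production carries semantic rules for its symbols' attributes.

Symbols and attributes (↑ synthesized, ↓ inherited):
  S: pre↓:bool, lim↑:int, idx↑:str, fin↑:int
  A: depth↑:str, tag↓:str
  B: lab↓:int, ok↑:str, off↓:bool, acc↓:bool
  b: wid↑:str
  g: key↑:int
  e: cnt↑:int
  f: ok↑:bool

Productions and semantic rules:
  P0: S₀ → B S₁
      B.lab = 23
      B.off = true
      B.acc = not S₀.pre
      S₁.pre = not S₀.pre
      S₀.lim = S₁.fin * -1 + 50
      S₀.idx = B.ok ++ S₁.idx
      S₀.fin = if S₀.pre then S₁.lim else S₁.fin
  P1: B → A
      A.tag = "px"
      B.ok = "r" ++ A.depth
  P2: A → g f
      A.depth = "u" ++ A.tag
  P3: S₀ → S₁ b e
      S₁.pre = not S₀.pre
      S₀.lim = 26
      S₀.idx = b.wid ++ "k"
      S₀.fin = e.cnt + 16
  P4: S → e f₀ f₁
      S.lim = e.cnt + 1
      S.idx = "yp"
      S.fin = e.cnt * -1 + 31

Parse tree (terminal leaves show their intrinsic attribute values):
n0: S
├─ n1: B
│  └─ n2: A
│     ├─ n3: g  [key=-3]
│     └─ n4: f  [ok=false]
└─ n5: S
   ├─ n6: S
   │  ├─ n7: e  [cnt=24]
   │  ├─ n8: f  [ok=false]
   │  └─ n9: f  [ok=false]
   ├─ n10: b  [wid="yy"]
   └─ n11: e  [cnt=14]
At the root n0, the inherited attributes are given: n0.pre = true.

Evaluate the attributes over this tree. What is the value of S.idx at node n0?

"rupxyyk"

1. n0.pre = true  [given at root]
2. n1.lab = 23  [23]
3. n1.off = true  [true]
4. n1.acc = false  [not S₀.pre]
5. n2.tag = "px"  ["px"]
6. n3.key = -3  [terminal]
7. n4.ok = false  [terminal]
8. n2.depth = "upx"  ["u" ++ A.tag]
9. n1.ok = "rupx"  ["r" ++ A.depth]
10. n5.pre = false  [not S₀.pre]
11. n6.pre = true  [not S₀.pre]
12. n7.cnt = 24  [terminal]
13. n8.ok = false  [terminal]
14. n9.ok = false  [terminal]
15. n6.lim = 25  [e.cnt + 1]
16. n6.idx = "yp"  ["yp"]
17. n6.fin = 7  [e.cnt * -1 + 31]
18. n10.wid = "yy"  [terminal]
19. n11.cnt = 14  [terminal]
20. n5.lim = 26  [26]
21. n5.idx = "yyk"  [b.wid ++ "k"]
22. n5.fin = 30  [e.cnt + 16]
23. n0.lim = 20  [S₁.fin * -1 + 50]
24. n0.idx = "rupxyyk"  [B.ok ++ S₁.idx]
25. n0.fin = 26  [if S₀.pre then S₁.lim else S₁.fin]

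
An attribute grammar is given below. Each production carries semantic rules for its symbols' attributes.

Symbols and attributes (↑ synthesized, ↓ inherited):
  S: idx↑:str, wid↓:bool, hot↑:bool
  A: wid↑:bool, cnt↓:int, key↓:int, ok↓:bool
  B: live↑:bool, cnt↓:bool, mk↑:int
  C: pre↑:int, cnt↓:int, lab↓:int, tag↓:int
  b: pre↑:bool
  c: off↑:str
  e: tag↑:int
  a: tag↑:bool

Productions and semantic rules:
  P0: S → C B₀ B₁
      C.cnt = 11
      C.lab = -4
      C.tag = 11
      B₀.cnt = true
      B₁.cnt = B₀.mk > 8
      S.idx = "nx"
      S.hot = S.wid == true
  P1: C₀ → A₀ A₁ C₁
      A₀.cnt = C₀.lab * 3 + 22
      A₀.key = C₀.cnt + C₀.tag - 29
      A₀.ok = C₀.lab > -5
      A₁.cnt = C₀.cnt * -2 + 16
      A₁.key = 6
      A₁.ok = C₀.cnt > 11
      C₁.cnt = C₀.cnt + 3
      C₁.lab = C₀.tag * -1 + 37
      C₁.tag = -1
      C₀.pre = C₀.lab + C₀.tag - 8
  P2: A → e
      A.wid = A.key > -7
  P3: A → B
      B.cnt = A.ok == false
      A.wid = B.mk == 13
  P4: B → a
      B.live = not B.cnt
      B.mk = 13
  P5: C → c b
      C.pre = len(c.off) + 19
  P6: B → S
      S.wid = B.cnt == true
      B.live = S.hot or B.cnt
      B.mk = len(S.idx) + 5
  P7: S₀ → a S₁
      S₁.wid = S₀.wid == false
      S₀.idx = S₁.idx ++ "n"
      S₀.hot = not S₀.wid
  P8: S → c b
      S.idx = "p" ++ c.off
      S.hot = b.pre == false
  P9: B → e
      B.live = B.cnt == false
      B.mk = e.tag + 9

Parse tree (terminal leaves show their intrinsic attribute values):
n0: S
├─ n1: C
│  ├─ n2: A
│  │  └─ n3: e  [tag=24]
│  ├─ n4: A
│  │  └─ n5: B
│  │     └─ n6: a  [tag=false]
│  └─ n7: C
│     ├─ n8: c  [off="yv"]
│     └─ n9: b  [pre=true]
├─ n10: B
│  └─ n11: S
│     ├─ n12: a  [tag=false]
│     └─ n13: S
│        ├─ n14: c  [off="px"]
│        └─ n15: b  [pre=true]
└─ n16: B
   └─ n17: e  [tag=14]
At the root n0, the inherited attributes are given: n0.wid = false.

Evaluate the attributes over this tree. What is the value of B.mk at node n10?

9

1. n0.wid = false  [given at root]
2. n1.cnt = 11  [11]
3. n1.lab = -4  [-4]
4. n1.tag = 11  [11]
5. n2.cnt = 10  [C₀.lab * 3 + 22]
6. n2.key = -7  [C₀.cnt + C₀.tag - 29]
7. n2.ok = true  [C₀.lab > -5]
8. n3.tag = 24  [terminal]
9. n2.wid = false  [A.key > -7]
10. n4.cnt = -6  [C₀.cnt * -2 + 16]
11. n4.key = 6  [6]
12. n4.ok = false  [C₀.cnt > 11]
13. n5.cnt = true  [A.ok == false]
14. n6.tag = false  [terminal]
15. n5.live = false  [not B.cnt]
16. n5.mk = 13  [13]
17. n4.wid = true  [B.mk == 13]
18. n7.cnt = 14  [C₀.cnt + 3]
19. n7.lab = 26  [C₀.tag * -1 + 37]
20. n7.tag = -1  [-1]
21. n8.off = "yv"  [terminal]
22. n9.pre = true  [terminal]
23. n7.pre = 21  [len(c.off) + 19]
24. n1.pre = -1  [C₀.lab + C₀.tag - 8]
25. n10.cnt = true  [true]
26. n11.wid = true  [B.cnt == true]
27. n12.tag = false  [terminal]
28. n13.wid = false  [S₀.wid == false]
29. n14.off = "px"  [terminal]
30. n15.pre = true  [terminal]
31. n13.idx = "ppx"  ["p" ++ c.off]
32. n13.hot = false  [b.pre == false]
33. n11.idx = "ppxn"  [S₁.idx ++ "n"]
34. n11.hot = false  [not S₀.wid]
35. n10.live = true  [S.hot or B.cnt]
36. n10.mk = 9  [len(S.idx) + 5]
37. n16.cnt = true  [B₀.mk > 8]
38. n17.tag = 14  [terminal]
39. n16.live = false  [B.cnt == false]
40. n16.mk = 23  [e.tag + 9]
41. n0.idx = "nx"  ["nx"]
42. n0.hot = false  [S.wid == true]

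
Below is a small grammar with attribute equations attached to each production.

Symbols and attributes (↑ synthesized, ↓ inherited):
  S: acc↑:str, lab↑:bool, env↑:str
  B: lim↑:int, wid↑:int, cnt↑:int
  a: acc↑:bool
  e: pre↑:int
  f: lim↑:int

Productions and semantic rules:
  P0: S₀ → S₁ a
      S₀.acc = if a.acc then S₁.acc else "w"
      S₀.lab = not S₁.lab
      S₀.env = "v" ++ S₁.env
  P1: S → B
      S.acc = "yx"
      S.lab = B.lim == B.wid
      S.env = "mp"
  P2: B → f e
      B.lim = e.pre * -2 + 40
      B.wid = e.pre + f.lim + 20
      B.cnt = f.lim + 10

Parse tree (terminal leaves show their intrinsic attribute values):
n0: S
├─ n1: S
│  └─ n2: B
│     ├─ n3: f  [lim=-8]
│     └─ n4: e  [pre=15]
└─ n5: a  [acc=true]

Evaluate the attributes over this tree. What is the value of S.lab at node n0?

1. n3.lim = -8  [terminal]
2. n4.pre = 15  [terminal]
3. n2.lim = 10  [e.pre * -2 + 40]
4. n2.wid = 27  [e.pre + f.lim + 20]
5. n2.cnt = 2  [f.lim + 10]
6. n1.acc = "yx"  ["yx"]
7. n1.lab = false  [B.lim == B.wid]
8. n1.env = "mp"  ["mp"]
9. n5.acc = true  [terminal]
10. n0.acc = "yx"  [if a.acc then S₁.acc else "w"]
11. n0.lab = true  [not S₁.lab]
12. n0.env = "vmp"  ["v" ++ S₁.env]

true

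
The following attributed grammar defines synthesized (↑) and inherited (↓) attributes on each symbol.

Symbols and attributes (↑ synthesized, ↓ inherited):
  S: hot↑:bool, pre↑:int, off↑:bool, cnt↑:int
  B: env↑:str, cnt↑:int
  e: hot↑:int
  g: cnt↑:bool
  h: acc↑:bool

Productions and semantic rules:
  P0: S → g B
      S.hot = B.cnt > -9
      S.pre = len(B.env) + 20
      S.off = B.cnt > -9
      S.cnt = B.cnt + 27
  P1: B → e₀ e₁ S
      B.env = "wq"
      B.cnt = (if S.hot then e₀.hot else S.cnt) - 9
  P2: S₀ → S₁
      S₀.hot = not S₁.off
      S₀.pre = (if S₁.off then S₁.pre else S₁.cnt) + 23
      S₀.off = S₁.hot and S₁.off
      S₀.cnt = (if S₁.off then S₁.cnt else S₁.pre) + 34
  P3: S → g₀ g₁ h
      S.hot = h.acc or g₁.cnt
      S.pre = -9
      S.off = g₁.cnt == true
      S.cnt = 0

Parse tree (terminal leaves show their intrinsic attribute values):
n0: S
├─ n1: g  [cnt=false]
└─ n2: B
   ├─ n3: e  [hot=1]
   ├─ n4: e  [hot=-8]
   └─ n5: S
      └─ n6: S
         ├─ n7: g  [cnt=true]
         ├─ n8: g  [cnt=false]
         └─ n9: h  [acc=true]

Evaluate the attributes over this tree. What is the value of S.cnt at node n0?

19

1. n1.cnt = false  [terminal]
2. n3.hot = 1  [terminal]
3. n4.hot = -8  [terminal]
4. n7.cnt = true  [terminal]
5. n8.cnt = false  [terminal]
6. n9.acc = true  [terminal]
7. n6.hot = true  [h.acc or g₁.cnt]
8. n6.pre = -9  [-9]
9. n6.off = false  [g₁.cnt == true]
10. n6.cnt = 0  [0]
11. n5.hot = true  [not S₁.off]
12. n5.pre = 23  [(if S₁.off then S₁.pre else S₁.cnt) + 23]
13. n5.off = false  [S₁.hot and S₁.off]
14. n5.cnt = 25  [(if S₁.off then S₁.cnt else S₁.pre) + 34]
15. n2.env = "wq"  ["wq"]
16. n2.cnt = -8  [(if S.hot then e₀.hot else S.cnt) - 9]
17. n0.hot = true  [B.cnt > -9]
18. n0.pre = 22  [len(B.env) + 20]
19. n0.off = true  [B.cnt > -9]
20. n0.cnt = 19  [B.cnt + 27]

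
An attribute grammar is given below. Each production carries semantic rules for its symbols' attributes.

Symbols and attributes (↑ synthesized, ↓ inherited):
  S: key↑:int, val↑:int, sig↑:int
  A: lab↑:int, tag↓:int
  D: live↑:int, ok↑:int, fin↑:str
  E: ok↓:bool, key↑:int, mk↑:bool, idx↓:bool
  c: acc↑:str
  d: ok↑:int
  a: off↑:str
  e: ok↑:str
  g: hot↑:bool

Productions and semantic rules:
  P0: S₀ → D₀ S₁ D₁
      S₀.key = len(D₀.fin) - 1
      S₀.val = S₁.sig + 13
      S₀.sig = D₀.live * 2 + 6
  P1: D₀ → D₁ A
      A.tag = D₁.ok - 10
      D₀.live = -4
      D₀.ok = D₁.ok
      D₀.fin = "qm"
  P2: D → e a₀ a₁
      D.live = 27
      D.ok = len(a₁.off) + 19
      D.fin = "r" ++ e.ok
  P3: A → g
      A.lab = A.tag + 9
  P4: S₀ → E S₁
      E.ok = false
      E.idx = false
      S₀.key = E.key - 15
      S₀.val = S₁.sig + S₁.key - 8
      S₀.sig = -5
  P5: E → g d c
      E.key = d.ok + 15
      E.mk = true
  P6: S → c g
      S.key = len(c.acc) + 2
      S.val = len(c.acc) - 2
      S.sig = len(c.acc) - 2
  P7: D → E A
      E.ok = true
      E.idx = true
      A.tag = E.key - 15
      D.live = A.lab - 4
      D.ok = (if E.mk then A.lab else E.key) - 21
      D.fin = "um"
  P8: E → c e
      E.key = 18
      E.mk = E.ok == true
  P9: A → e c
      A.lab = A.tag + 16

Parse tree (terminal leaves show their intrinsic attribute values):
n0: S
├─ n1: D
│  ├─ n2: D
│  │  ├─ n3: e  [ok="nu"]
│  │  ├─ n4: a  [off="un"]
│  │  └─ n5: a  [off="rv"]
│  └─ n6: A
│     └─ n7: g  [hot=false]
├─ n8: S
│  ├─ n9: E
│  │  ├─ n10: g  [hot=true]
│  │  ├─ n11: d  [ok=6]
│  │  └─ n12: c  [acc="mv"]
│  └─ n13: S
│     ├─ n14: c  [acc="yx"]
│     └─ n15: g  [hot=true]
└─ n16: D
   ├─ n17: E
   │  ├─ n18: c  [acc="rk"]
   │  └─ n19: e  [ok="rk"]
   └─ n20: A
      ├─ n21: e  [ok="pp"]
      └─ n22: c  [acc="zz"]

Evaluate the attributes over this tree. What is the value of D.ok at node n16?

1. n3.ok = "nu"  [terminal]
2. n4.off = "un"  [terminal]
3. n5.off = "rv"  [terminal]
4. n2.live = 27  [27]
5. n2.ok = 21  [len(a₁.off) + 19]
6. n2.fin = "rnu"  ["r" ++ e.ok]
7. n6.tag = 11  [D₁.ok - 10]
8. n7.hot = false  [terminal]
9. n6.lab = 20  [A.tag + 9]
10. n1.live = -4  [-4]
11. n1.ok = 21  [D₁.ok]
12. n1.fin = "qm"  ["qm"]
13. n9.ok = false  [false]
14. n9.idx = false  [false]
15. n10.hot = true  [terminal]
16. n11.ok = 6  [terminal]
17. n12.acc = "mv"  [terminal]
18. n9.key = 21  [d.ok + 15]
19. n9.mk = true  [true]
20. n14.acc = "yx"  [terminal]
21. n15.hot = true  [terminal]
22. n13.key = 4  [len(c.acc) + 2]
23. n13.val = 0  [len(c.acc) - 2]
24. n13.sig = 0  [len(c.acc) - 2]
25. n8.key = 6  [E.key - 15]
26. n8.val = -4  [S₁.sig + S₁.key - 8]
27. n8.sig = -5  [-5]
28. n17.ok = true  [true]
29. n17.idx = true  [true]
30. n18.acc = "rk"  [terminal]
31. n19.ok = "rk"  [terminal]
32. n17.key = 18  [18]
33. n17.mk = true  [E.ok == true]
34. n20.tag = 3  [E.key - 15]
35. n21.ok = "pp"  [terminal]
36. n22.acc = "zz"  [terminal]
37. n20.lab = 19  [A.tag + 16]
38. n16.live = 15  [A.lab - 4]
39. n16.ok = -2  [(if E.mk then A.lab else E.key) - 21]
40. n16.fin = "um"  ["um"]
41. n0.key = 1  [len(D₀.fin) - 1]
42. n0.val = 8  [S₁.sig + 13]
43. n0.sig = -2  [D₀.live * 2 + 6]

-2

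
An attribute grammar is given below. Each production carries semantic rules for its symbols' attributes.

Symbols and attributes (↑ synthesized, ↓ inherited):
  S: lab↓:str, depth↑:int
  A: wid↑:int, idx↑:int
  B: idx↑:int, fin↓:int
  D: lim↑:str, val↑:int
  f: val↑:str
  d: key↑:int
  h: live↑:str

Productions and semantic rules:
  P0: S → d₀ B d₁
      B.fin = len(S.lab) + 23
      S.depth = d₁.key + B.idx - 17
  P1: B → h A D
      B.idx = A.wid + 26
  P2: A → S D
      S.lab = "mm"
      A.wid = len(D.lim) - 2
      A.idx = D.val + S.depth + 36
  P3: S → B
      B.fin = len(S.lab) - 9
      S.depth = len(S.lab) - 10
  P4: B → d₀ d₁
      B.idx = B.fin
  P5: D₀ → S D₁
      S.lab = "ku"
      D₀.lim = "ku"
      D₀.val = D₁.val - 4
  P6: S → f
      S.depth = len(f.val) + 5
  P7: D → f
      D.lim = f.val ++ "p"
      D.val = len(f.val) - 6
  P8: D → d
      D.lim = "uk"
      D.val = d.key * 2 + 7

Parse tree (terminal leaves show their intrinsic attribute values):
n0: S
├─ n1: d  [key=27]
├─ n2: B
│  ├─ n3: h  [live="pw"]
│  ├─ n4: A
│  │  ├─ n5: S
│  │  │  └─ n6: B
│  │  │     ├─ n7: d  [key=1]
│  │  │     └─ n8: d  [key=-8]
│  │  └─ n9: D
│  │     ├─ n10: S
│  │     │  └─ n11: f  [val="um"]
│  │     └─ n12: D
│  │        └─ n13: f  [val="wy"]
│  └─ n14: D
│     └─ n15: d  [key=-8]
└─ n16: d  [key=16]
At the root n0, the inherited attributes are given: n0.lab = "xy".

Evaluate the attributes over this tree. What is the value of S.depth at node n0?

25

1. n0.lab = "xy"  [given at root]
2. n1.key = 27  [terminal]
3. n2.fin = 25  [len(S.lab) + 23]
4. n3.live = "pw"  [terminal]
5. n5.lab = "mm"  ["mm"]
6. n6.fin = -7  [len(S.lab) - 9]
7. n7.key = 1  [terminal]
8. n8.key = -8  [terminal]
9. n6.idx = -7  [B.fin]
10. n5.depth = -8  [len(S.lab) - 10]
11. n10.lab = "ku"  ["ku"]
12. n11.val = "um"  [terminal]
13. n10.depth = 7  [len(f.val) + 5]
14. n13.val = "wy"  [terminal]
15. n12.lim = "wyp"  [f.val ++ "p"]
16. n12.val = -4  [len(f.val) - 6]
17. n9.lim = "ku"  ["ku"]
18. n9.val = -8  [D₁.val - 4]
19. n4.wid = 0  [len(D.lim) - 2]
20. n4.idx = 20  [D.val + S.depth + 36]
21. n15.key = -8  [terminal]
22. n14.lim = "uk"  ["uk"]
23. n14.val = -9  [d.key * 2 + 7]
24. n2.idx = 26  [A.wid + 26]
25. n16.key = 16  [terminal]
26. n0.depth = 25  [d₁.key + B.idx - 17]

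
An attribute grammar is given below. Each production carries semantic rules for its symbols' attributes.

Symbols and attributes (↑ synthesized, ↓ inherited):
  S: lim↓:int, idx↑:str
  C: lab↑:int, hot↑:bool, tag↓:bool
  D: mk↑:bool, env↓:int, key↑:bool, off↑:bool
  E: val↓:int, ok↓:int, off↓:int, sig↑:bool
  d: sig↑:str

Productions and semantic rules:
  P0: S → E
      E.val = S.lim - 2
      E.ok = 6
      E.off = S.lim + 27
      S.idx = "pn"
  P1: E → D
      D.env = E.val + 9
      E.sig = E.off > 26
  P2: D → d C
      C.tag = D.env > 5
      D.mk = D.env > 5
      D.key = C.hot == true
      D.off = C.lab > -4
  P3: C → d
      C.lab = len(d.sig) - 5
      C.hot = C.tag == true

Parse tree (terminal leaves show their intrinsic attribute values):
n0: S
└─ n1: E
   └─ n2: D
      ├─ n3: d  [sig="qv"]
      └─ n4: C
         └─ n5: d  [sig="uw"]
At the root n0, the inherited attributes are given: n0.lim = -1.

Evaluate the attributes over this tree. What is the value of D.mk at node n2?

true

1. n0.lim = -1  [given at root]
2. n1.val = -3  [S.lim - 2]
3. n1.ok = 6  [6]
4. n1.off = 26  [S.lim + 27]
5. n2.env = 6  [E.val + 9]
6. n3.sig = "qv"  [terminal]
7. n4.tag = true  [D.env > 5]
8. n5.sig = "uw"  [terminal]
9. n4.lab = -3  [len(d.sig) - 5]
10. n4.hot = true  [C.tag == true]
11. n2.mk = true  [D.env > 5]
12. n2.key = true  [C.hot == true]
13. n2.off = true  [C.lab > -4]
14. n1.sig = false  [E.off > 26]
15. n0.idx = "pn"  ["pn"]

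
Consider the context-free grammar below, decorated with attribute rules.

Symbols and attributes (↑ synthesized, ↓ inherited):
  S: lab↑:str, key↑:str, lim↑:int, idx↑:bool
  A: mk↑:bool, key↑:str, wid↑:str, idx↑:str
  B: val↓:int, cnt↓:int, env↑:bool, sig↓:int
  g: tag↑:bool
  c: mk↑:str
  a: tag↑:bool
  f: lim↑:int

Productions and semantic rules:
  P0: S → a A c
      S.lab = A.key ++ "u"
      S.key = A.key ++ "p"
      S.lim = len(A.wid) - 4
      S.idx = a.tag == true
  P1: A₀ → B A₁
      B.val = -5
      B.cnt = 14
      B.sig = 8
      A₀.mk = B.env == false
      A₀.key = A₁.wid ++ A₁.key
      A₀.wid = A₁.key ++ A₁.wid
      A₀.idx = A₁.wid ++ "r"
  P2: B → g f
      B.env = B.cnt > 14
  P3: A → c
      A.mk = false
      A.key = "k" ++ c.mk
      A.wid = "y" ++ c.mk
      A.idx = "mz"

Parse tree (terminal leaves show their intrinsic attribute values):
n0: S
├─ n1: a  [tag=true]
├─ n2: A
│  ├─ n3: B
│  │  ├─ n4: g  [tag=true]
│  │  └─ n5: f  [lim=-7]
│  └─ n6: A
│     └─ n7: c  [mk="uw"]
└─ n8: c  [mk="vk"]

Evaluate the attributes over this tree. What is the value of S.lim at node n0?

1. n1.tag = true  [terminal]
2. n3.val = -5  [-5]
3. n3.cnt = 14  [14]
4. n3.sig = 8  [8]
5. n4.tag = true  [terminal]
6. n5.lim = -7  [terminal]
7. n3.env = false  [B.cnt > 14]
8. n7.mk = "uw"  [terminal]
9. n6.mk = false  [false]
10. n6.key = "kuw"  ["k" ++ c.mk]
11. n6.wid = "yuw"  ["y" ++ c.mk]
12. n6.idx = "mz"  ["mz"]
13. n2.mk = true  [B.env == false]
14. n2.key = "yuwkuw"  [A₁.wid ++ A₁.key]
15. n2.wid = "kuwyuw"  [A₁.key ++ A₁.wid]
16. n2.idx = "yuwr"  [A₁.wid ++ "r"]
17. n8.mk = "vk"  [terminal]
18. n0.lab = "yuwkuwu"  [A.key ++ "u"]
19. n0.key = "yuwkuwp"  [A.key ++ "p"]
20. n0.lim = 2  [len(A.wid) - 4]
21. n0.idx = true  [a.tag == true]

2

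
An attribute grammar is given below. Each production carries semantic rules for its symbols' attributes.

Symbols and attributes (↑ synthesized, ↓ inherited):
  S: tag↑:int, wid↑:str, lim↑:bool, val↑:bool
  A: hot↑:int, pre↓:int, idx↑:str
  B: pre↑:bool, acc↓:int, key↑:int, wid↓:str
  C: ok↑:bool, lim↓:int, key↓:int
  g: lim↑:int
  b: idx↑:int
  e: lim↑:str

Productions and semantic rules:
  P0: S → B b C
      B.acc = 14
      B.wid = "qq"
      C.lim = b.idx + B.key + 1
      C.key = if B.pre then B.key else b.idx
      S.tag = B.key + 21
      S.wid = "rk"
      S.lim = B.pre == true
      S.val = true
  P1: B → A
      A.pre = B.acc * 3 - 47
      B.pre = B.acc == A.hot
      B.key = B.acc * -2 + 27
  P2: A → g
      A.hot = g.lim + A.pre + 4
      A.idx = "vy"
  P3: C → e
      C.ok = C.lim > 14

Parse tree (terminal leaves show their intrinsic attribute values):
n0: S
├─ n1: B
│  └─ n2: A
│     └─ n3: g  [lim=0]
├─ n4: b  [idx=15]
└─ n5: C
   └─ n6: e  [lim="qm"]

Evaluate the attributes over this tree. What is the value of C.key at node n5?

1. n1.acc = 14  [14]
2. n1.wid = "qq"  ["qq"]
3. n2.pre = -5  [B.acc * 3 - 47]
4. n3.lim = 0  [terminal]
5. n2.hot = -1  [g.lim + A.pre + 4]
6. n2.idx = "vy"  ["vy"]
7. n1.pre = false  [B.acc == A.hot]
8. n1.key = -1  [B.acc * -2 + 27]
9. n4.idx = 15  [terminal]
10. n5.lim = 15  [b.idx + B.key + 1]
11. n5.key = 15  [if B.pre then B.key else b.idx]
12. n6.lim = "qm"  [terminal]
13. n5.ok = true  [C.lim > 14]
14. n0.tag = 20  [B.key + 21]
15. n0.wid = "rk"  ["rk"]
16. n0.lim = false  [B.pre == true]
17. n0.val = true  [true]

15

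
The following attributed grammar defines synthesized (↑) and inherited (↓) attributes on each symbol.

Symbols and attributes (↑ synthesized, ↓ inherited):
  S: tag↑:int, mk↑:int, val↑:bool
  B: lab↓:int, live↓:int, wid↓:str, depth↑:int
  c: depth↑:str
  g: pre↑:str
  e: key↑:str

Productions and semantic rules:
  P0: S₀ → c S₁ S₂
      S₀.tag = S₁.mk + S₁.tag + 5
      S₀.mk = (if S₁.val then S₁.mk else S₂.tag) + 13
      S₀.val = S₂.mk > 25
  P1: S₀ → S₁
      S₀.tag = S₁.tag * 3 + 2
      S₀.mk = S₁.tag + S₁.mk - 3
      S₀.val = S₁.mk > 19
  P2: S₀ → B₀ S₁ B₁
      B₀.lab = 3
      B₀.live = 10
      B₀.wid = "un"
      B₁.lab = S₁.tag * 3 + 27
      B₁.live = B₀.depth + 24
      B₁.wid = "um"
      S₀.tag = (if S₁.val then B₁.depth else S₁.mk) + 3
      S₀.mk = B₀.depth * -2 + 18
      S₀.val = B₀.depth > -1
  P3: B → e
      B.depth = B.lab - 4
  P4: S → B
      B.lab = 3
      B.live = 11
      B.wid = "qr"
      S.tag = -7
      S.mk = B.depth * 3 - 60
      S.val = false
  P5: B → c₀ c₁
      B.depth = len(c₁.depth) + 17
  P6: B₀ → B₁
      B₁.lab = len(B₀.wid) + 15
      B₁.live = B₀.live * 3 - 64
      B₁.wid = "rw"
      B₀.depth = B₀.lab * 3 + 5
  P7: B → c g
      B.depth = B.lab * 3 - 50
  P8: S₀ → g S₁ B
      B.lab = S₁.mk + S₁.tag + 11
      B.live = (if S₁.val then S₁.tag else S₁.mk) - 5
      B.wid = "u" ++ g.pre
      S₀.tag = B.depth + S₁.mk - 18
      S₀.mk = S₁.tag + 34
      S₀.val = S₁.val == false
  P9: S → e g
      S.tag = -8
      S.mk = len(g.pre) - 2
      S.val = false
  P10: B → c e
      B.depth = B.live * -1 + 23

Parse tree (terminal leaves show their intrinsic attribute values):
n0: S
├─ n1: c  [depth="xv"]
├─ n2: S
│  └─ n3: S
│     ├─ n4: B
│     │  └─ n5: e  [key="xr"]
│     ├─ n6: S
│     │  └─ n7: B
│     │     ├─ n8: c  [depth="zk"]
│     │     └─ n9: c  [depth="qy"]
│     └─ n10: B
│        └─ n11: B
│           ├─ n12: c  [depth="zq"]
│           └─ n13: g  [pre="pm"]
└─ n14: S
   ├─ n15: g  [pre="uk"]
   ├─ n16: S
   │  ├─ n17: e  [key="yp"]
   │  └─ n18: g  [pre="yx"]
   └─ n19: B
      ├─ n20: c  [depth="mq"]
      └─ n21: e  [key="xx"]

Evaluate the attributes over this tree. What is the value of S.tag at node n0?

1. n1.depth = "xv"  [terminal]
2. n4.lab = 3  [3]
3. n4.live = 10  [10]
4. n4.wid = "un"  ["un"]
5. n5.key = "xr"  [terminal]
6. n4.depth = -1  [B.lab - 4]
7. n7.lab = 3  [3]
8. n7.live = 11  [11]
9. n7.wid = "qr"  ["qr"]
10. n8.depth = "zk"  [terminal]
11. n9.depth = "qy"  [terminal]
12. n7.depth = 19  [len(c₁.depth) + 17]
13. n6.tag = -7  [-7]
14. n6.mk = -3  [B.depth * 3 - 60]
15. n6.val = false  [false]
16. n10.lab = 6  [S₁.tag * 3 + 27]
17. n10.live = 23  [B₀.depth + 24]
18. n10.wid = "um"  ["um"]
19. n11.lab = 17  [len(B₀.wid) + 15]
20. n11.live = 5  [B₀.live * 3 - 64]
21. n11.wid = "rw"  ["rw"]
22. n12.depth = "zq"  [terminal]
23. n13.pre = "pm"  [terminal]
24. n11.depth = 1  [B.lab * 3 - 50]
25. n10.depth = 23  [B₀.lab * 3 + 5]
26. n3.tag = 0  [(if S₁.val then B₁.depth else S₁.mk) + 3]
27. n3.mk = 20  [B₀.depth * -2 + 18]
28. n3.val = false  [B₀.depth > -1]
29. n2.tag = 2  [S₁.tag * 3 + 2]
30. n2.mk = 17  [S₁.tag + S₁.mk - 3]
31. n2.val = true  [S₁.mk > 19]
32. n15.pre = "uk"  [terminal]
33. n17.key = "yp"  [terminal]
34. n18.pre = "yx"  [terminal]
35. n16.tag = -8  [-8]
36. n16.mk = 0  [len(g.pre) - 2]
37. n16.val = false  [false]
38. n19.lab = 3  [S₁.mk + S₁.tag + 11]
39. n19.live = -5  [(if S₁.val then S₁.tag else S₁.mk) - 5]
40. n19.wid = "uuk"  ["u" ++ g.pre]
41. n20.depth = "mq"  [terminal]
42. n21.key = "xx"  [terminal]
43. n19.depth = 28  [B.live * -1 + 23]
44. n14.tag = 10  [B.depth + S₁.mk - 18]
45. n14.mk = 26  [S₁.tag + 34]
46. n14.val = true  [S₁.val == false]
47. n0.tag = 24  [S₁.mk + S₁.tag + 5]
48. n0.mk = 30  [(if S₁.val then S₁.mk else S₂.tag) + 13]
49. n0.val = true  [S₂.mk > 25]

24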